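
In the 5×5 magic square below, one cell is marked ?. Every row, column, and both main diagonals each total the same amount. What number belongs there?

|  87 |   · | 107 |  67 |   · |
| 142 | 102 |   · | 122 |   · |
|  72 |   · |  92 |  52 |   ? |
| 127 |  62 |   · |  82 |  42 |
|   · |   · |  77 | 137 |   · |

Column 4 is complete and sums to 460; that is the magic constant.
Row 4 must total 460; the given cells sum to 313, so (4,3) = 147.
The remaining cell in column 1 is (5,1) = 460 − 428 = 32.
Column 3 needs 460; the known cells sum to 423, so (2,3) = 37.
Main diagonal: 87 + 102 + 92 + 82 + ? = 460, so (5,5) = 97.
The remaining cell in anti-diagonal is (1,5) = 460 − 308 = 152.
Row 1 must total 460; the given cells sum to 413, so (1,2) = 47.
From row 2, 460 − (142 + 102 + 37 + 122) gives (2,5) = 57.
Row 5: 32 + 77 + 137 + 97 + ? = 460, so (5,2) = 117.
Using column 2: 47 + 102 + 62 + 117 + ? → (3,2) = 460 − 328 = 132.
The remaining cell in column 5 is (3,5) = 460 − 348 = 112.

112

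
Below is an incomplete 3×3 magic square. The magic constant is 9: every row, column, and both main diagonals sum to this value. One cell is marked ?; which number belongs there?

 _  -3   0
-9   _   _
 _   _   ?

-6

Using row 1: -3 + 0 + ? → (1,1) = 9 − (-3) = 12.
From column 1, 9 − (12 + (-9)) gives (3,1) = 6.
The remaining cell in anti-diagonal is (2,2) = 9 − 6 = 3.
Row 2 must total 9; the given cells sum to -6, so (2,3) = 15.
From column 2, 9 − (-3 + 3) gives (3,2) = 9.
Column 3 needs 9; the known cells sum to 15, so (3,3) = -6.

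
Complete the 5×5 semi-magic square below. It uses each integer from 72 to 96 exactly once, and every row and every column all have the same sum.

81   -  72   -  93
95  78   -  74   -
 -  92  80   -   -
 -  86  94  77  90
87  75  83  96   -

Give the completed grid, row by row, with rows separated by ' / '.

81 89 72 85 93 / 95 78 91 74 82 / 84 92 80 88 76 / 73 86 94 77 90 / 87 75 83 96 79

The entries are 72 through 96, which sum to 2100, so each line sums to 2100/5 = 420.
Row 4 needs 420; the known cells sum to 347, so (4,1) = 73.
From row 5, 420 − (87 + 75 + 83 + 96) gives (5,5) = 79.
Using column 1: 81 + 95 + 73 + 87 + ? → (3,1) = 420 − 336 = 84.
Column 2: 78 + 92 + 86 + 75 + ? = 420, so (1,2) = 89.
Using column 3: 72 + 80 + 94 + 83 + ? → (2,3) = 420 − 329 = 91.
Row 1 needs 420; the known cells sum to 335, so (1,4) = 85.
Using row 2: 95 + 78 + 91 + 74 + ? → (2,5) = 420 − 338 = 82.
Column 4: 85 + 74 + 77 + 96 + ? = 420, so (3,4) = 88.
Using column 5: 93 + 82 + 90 + 79 + ? → (3,5) = 420 − 344 = 76.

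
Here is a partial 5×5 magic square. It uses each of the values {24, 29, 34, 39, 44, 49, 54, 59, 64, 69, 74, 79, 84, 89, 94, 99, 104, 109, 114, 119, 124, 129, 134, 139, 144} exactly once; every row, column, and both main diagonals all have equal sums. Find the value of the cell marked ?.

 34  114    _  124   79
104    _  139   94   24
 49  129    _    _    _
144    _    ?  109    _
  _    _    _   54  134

The 25 entries sum to 2100, so each line sums to 2100/5 = 420.
The remaining cell in row 1 is (1,3) = 420 − 351 = 69.
Row 2: 104 + 139 + 94 + 24 + ? = 420, so (2,2) = 59.
Column 1 needs 420; the known cells sum to 331, so (5,1) = 89.
Column 4 must total 420; the given cells sum to 381, so (3,4) = 39.
Using main diagonal: 34 + 59 + 109 + 134 + ? → (3,3) = 420 − 336 = 84.
Anti-diagonal needs 420; the known cells sum to 346, so (4,2) = 74.
The remaining cell in row 3 is (3,5) = 420 − 301 = 119.
Column 2 needs 420; the known cells sum to 376, so (5,2) = 44.
Using column 5: 79 + 24 + 119 + 134 + ? → (4,5) = 420 − 356 = 64.
The remaining cell in row 4 is (4,3) = 420 − 391 = 29.

29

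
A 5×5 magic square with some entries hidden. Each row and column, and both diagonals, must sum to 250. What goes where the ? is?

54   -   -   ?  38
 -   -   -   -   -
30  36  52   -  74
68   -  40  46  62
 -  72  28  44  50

32

From row 3, 250 − (30 + 36 + 52 + 74) gives (3,4) = 58.
Row 4 needs 250; the known cells sum to 216, so (4,2) = 34.
The remaining cell in row 5 is (5,1) = 250 − 194 = 56.
Column 1 must total 250; the given cells sum to 208, so (2,1) = 42.
The remaining cell in column 5 is (2,5) = 250 − 224 = 26.
Using main diagonal: 54 + 52 + 46 + 50 + ? → (2,2) = 250 − 202 = 48.
Anti-diagonal: 38 + 52 + 34 + 56 + ? = 250, so (2,4) = 70.
Using row 2: 42 + 48 + 70 + 26 + ? → (2,3) = 250 − 186 = 64.
Column 2: 48 + 36 + 34 + 72 + ? = 250, so (1,2) = 60.
Column 3 needs 250; the known cells sum to 184, so (1,3) = 66.
Using column 4: 70 + 58 + 46 + 44 + ? → (1,4) = 250 − 218 = 32.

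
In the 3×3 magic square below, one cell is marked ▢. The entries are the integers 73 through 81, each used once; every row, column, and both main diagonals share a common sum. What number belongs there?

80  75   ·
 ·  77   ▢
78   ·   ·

The entries are 73 through 81, which sum to 693, so each line sums to 693/3 = 231.
The remaining cell in row 1 is (1,3) = 231 − 155 = 76.
Column 1 needs 231; the known cells sum to 158, so (2,1) = 73.
The remaining cell in column 2 is (3,2) = 231 − 152 = 79.
Main diagonal must total 231; the given cells sum to 157, so (3,3) = 74.
The remaining cell in row 2 is (2,3) = 231 − 150 = 81.

81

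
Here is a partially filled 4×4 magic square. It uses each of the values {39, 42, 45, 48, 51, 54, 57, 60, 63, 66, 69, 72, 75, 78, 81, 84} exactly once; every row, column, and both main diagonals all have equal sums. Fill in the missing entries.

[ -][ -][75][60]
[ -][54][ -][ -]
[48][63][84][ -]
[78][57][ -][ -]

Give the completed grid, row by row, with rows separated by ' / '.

39 72 75 60 / 81 54 45 66 / 48 63 84 51 / 78 57 42 69

The 16 entries sum to 984, so each line sums to 984/4 = 246.
The remaining cell in row 3 is (3,4) = 246 − 195 = 51.
Column 2 needs 246; the known cells sum to 174, so (1,2) = 72.
Using anti-diagonal: 60 + 63 + 78 + ? → (2,3) = 246 − 201 = 45.
Row 1 needs 246; the known cells sum to 207, so (1,1) = 39.
Column 1: 39 + 48 + 78 + ? = 246, so (2,1) = 81.
From column 3, 246 − (75 + 45 + 84) gives (4,3) = 42.
Using main diagonal: 39 + 54 + 84 + ? → (4,4) = 246 − 177 = 69.
Using row 2: 81 + 54 + 45 + ? → (2,4) = 246 − 180 = 66.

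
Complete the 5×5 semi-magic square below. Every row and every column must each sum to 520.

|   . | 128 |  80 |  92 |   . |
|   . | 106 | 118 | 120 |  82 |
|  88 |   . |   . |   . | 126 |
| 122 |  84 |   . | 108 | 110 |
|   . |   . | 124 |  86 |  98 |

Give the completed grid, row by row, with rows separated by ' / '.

116 128 80 92 104 / 94 106 118 120 82 / 88 90 102 114 126 / 122 84 96 108 110 / 100 112 124 86 98

Using row 2: 106 + 118 + 120 + 82 + ? → (2,1) = 520 − 426 = 94.
Using row 4: 122 + 84 + 108 + 110 + ? → (4,3) = 520 − 424 = 96.
Column 3 must total 520; the given cells sum to 418, so (3,3) = 102.
Using column 4: 92 + 120 + 108 + 86 + ? → (3,4) = 520 − 406 = 114.
Column 5 needs 520; the known cells sum to 416, so (1,5) = 104.
Row 1 must total 520; the given cells sum to 404, so (1,1) = 116.
The remaining cell in row 3 is (3,2) = 520 − 430 = 90.
Column 1 needs 520; the known cells sum to 420, so (5,1) = 100.
Column 2: 128 + 106 + 90 + 84 + ? = 520, so (5,2) = 112.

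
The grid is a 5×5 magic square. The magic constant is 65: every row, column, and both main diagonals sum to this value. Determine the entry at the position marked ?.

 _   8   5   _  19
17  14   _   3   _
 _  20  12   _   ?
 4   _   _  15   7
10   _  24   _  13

1

Main diagonal needs 65; the known cells sum to 54, so (1,1) = 11.
Anti-diagonal needs 65; the known cells sum to 44, so (4,2) = 21.
Row 1: 11 + 8 + 5 + 19 + ? = 65, so (1,4) = 22.
Row 4 must total 65; the given cells sum to 47, so (4,3) = 18.
The remaining cell in column 1 is (3,1) = 65 − 42 = 23.
Column 2: 8 + 14 + 20 + 21 + ? = 65, so (5,2) = 2.
Column 3 needs 65; the known cells sum to 59, so (2,3) = 6.
Using row 2: 17 + 14 + 6 + 3 + ? → (2,5) = 65 − 40 = 25.
Row 5 needs 65; the known cells sum to 49, so (5,4) = 16.
Column 4: 22 + 3 + 15 + 16 + ? = 65, so (3,4) = 9.
The remaining cell in column 5 is (3,5) = 65 − 64 = 1.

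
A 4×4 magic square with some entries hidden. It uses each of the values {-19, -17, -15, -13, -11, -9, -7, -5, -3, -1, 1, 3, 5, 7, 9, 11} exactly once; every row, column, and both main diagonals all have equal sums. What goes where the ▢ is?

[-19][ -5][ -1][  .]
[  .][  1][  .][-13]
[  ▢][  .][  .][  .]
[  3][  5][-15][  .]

The 16 entries sum to -64, so each line sums to -64/4 = -16.
Row 1: -19 + (-5) + (-1) + ? = -16, so (1,4) = 9.
Using row 4: 3 + 5 + (-15) + ? → (4,4) = -16 − (-7) = -9.
Column 2: -5 + 1 + 5 + ? = -16, so (3,2) = -17.
The remaining cell in column 4 is (3,4) = -16 − (-13) = -3.
Using main diagonal: -19 + 1 + (-9) + ? → (3,3) = -16 − (-27) = 11.
Using anti-diagonal: 9 + (-17) + 3 + ? → (2,3) = -16 − (-5) = -11.
Row 2: 1 + (-11) + (-13) + ? = -16, so (2,1) = 7.
From row 3, -16 − (-17 + 11 + (-3)) gives (3,1) = -7.

-7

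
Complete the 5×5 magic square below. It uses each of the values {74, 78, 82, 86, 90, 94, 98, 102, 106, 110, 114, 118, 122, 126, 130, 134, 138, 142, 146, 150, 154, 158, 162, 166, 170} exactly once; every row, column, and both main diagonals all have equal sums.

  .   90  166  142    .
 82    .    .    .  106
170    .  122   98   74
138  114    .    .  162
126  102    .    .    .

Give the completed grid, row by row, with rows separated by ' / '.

The 25 entries sum to 3050, so each line sums to 3050/5 = 610.
Row 3 needs 610; the known cells sum to 464, so (3,2) = 146.
Column 1 must total 610; the given cells sum to 516, so (1,1) = 94.
Using column 2: 90 + 146 + 114 + 102 + ? → (2,2) = 610 − 452 = 158.
From row 1, 610 − (94 + 90 + 166 + 142) gives (1,5) = 118.
Column 5 must total 610; the given cells sum to 460, so (5,5) = 150.
Using main diagonal: 94 + 158 + 122 + 150 + ? → (4,4) = 610 − 524 = 86.
The remaining cell in anti-diagonal is (2,4) = 610 − 480 = 130.
The remaining cell in row 2 is (2,3) = 610 − 476 = 134.
Row 4: 138 + 114 + 86 + 162 + ? = 610, so (4,3) = 110.
From column 3, 610 − (166 + 134 + 122 + 110) gives (5,3) = 78.
From column 4, 610 − (142 + 130 + 98 + 86) gives (5,4) = 154.

94 90 166 142 118 / 82 158 134 130 106 / 170 146 122 98 74 / 138 114 110 86 162 / 126 102 78 154 150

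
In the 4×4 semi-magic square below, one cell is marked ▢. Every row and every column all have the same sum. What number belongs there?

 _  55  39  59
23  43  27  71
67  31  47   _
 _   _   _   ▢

Row 2 is complete and sums to 164; that is the magic constant.
Row 1 must total 164; the given cells sum to 153, so (1,1) = 11.
Row 3: 67 + 31 + 47 + ? = 164, so (3,4) = 19.
Column 1: 11 + 23 + 67 + ? = 164, so (4,1) = 63.
Using column 2: 55 + 43 + 31 + ? → (4,2) = 164 − 129 = 35.
Using column 3: 39 + 27 + 47 + ? → (4,3) = 164 − 113 = 51.
The remaining cell in column 4 is (4,4) = 164 − 149 = 15.

15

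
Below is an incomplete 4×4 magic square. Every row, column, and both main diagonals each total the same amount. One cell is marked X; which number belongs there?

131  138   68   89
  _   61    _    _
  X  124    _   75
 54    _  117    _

Row 1 is complete and sums to 426; that is the magic constant.
The remaining cell in column 2 is (4,2) = 426 − 323 = 103.
Anti-diagonal: 89 + 124 + 54 + ? = 426, so (2,3) = 159.
Using row 4: 54 + 103 + 117 + ? → (4,4) = 426 − 274 = 152.
From column 3, 426 − (68 + 159 + 117) gives (3,3) = 82.
From column 4, 426 − (89 + 75 + 152) gives (2,4) = 110.
The remaining cell in row 2 is (2,1) = 426 − 330 = 96.
The remaining cell in row 3 is (3,1) = 426 − 281 = 145.

145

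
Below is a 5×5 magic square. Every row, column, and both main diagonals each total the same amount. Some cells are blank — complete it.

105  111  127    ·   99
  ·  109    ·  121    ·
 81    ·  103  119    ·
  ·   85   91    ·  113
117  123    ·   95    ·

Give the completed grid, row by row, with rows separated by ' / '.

105 111 127 83 99 / 93 109 115 121 87 / 81 97 103 119 125 / 129 85 91 107 113 / 117 123 89 95 101

Anti-diagonal is already complete: 99 + 121 + 103 + 85 + 117 = 525, so that is the magic constant.
The remaining cell in row 1 is (1,4) = 525 − 442 = 83.
Using column 2: 111 + 109 + 85 + 123 + ? → (3,2) = 525 − 428 = 97.
Column 4 needs 525; the known cells sum to 418, so (4,4) = 107.
Main diagonal: 105 + 109 + 103 + 107 + ? = 525, so (5,5) = 101.
From row 3, 525 − (81 + 97 + 103 + 119) gives (3,5) = 125.
Row 4: 85 + 91 + 107 + 113 + ? = 525, so (4,1) = 129.
The remaining cell in row 5 is (5,3) = 525 − 436 = 89.
Column 1 needs 525; the known cells sum to 432, so (2,1) = 93.
Column 3 must total 525; the given cells sum to 410, so (2,3) = 115.
Column 5 must total 525; the given cells sum to 438, so (2,5) = 87.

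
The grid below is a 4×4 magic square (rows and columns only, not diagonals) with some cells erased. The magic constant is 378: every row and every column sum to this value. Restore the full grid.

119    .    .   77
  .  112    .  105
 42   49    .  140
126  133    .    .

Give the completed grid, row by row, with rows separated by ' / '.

Using row 3: 42 + 49 + 140 + ? → (3,3) = 378 − 231 = 147.
Column 1 needs 378; the known cells sum to 287, so (2,1) = 91.
The remaining cell in column 2 is (1,2) = 378 − 294 = 84.
Column 4 must total 378; the given cells sum to 322, so (4,4) = 56.
The remaining cell in row 1 is (1,3) = 378 − 280 = 98.
Row 2 needs 378; the known cells sum to 308, so (2,3) = 70.
Row 4 must total 378; the given cells sum to 315, so (4,3) = 63.

119 84 98 77 / 91 112 70 105 / 42 49 147 140 / 126 133 63 56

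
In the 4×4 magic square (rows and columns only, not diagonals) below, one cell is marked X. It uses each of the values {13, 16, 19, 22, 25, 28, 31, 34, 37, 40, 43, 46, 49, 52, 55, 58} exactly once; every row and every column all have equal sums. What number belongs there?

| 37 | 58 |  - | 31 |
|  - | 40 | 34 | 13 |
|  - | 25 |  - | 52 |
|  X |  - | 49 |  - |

The 16 entries sum to 568, so each line sums to 568/4 = 142.
The remaining cell in row 1 is (1,3) = 142 − 126 = 16.
Row 2: 40 + 34 + 13 + ? = 142, so (2,1) = 55.
From column 2, 142 − (58 + 40 + 25) gives (4,2) = 19.
Using column 3: 16 + 34 + 49 + ? → (3,3) = 142 − 99 = 43.
Using column 4: 31 + 13 + 52 + ? → (4,4) = 142 − 96 = 46.
From row 3, 142 − (25 + 43 + 52) gives (3,1) = 22.
Using row 4: 19 + 49 + 46 + ? → (4,1) = 142 − 114 = 28.

28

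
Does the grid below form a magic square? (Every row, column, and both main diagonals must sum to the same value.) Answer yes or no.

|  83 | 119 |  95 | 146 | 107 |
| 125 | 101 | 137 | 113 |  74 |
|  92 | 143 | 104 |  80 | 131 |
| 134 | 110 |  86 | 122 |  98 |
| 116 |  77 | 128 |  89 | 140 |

Yes

Row 1: 83 + 119 + 95 + 146 + 107 = 550.
Row 2: 125 + 101 + 137 + 113 + 74 = 550.
Row 3: 92 + 143 + 104 + 80 + 131 = 550.
Row 4: 134 + 110 + 86 + 122 + 98 = 550.
Row 5: 116 + 77 + 128 + 89 + 140 = 550.
Column 1: 83 + 125 + 92 + 134 + 116 = 550.
Column 2: 119 + 101 + 143 + 110 + 77 = 550.
Column 3: 95 + 137 + 104 + 86 + 128 = 550.
Column 4: 146 + 113 + 80 + 122 + 89 = 550.
Column 5: 107 + 74 + 131 + 98 + 140 = 550.
Main diagonal: 83 + 101 + 104 + 122 + 140 = 550.
Anti-diagonal: 107 + 113 + 104 + 110 + 116 = 550.
All lines sum to 550.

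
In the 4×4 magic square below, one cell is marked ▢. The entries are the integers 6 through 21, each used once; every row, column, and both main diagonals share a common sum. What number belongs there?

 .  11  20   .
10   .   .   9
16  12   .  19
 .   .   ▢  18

The entries are 6 through 21, which sum to 216, so each line sums to 216/4 = 54.
Row 3 must total 54; the given cells sum to 47, so (3,3) = 7.
Column 4: 9 + 19 + 18 + ? = 54, so (1,4) = 8.
Row 1: 11 + 20 + 8 + ? = 54, so (1,1) = 15.
The remaining cell in column 1 is (4,1) = 54 − 41 = 13.
From main diagonal, 54 − (15 + 7 + 18) gives (2,2) = 14.
From anti-diagonal, 54 − (8 + 12 + 13) gives (2,3) = 21.
Column 2: 11 + 14 + 12 + ? = 54, so (4,2) = 17.
Column 3 needs 54; the known cells sum to 48, so (4,3) = 6.

6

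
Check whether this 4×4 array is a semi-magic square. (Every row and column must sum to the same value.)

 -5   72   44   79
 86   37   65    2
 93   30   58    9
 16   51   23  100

Row 1: -5 + 72 + 44 + 79 = 190.
Row 2: 86 + 37 + 65 + 2 = 190.
Row 3: 93 + 30 + 58 + 9 = 190.
Row 4: 16 + 51 + 23 + 100 = 190.
Column 1: -5 + 86 + 93 + 16 = 190.
Column 2: 72 + 37 + 30 + 51 = 190.
Column 3: 44 + 65 + 58 + 23 = 190.
Column 4: 79 + 2 + 9 + 100 = 190.
All lines sum to 190.

Yes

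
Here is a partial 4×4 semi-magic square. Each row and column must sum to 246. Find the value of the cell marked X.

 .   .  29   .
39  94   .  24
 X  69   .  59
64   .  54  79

Row 2: 39 + 94 + 24 + ? = 246, so (2,3) = 89.
Row 4 needs 246; the known cells sum to 197, so (4,2) = 49.
The remaining cell in column 2 is (1,2) = 246 − 212 = 34.
Column 3 needs 246; the known cells sum to 172, so (3,3) = 74.
Column 4 needs 246; the known cells sum to 162, so (1,4) = 84.
Row 1 must total 246; the given cells sum to 147, so (1,1) = 99.
Row 3 must total 246; the given cells sum to 202, so (3,1) = 44.

44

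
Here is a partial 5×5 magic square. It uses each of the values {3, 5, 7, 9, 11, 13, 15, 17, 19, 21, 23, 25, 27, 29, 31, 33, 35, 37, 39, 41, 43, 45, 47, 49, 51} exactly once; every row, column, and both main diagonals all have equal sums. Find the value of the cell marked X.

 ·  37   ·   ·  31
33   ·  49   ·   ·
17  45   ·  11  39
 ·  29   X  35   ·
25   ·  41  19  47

7

The 25 entries sum to 675, so each line sums to 675/5 = 135.
Using row 3: 17 + 45 + 11 + 39 + ? → (3,3) = 135 − 112 = 23.
Row 5: 25 + 41 + 19 + 47 + ? = 135, so (5,2) = 3.
The remaining cell in column 2 is (2,2) = 135 − 114 = 21.
Main diagonal must total 135; the given cells sum to 126, so (1,1) = 9.
From anti-diagonal, 135 − (31 + 23 + 29 + 25) gives (2,4) = 27.
The remaining cell in row 2 is (2,5) = 135 − 130 = 5.
Column 1 must total 135; the given cells sum to 84, so (4,1) = 51.
Column 4 must total 135; the given cells sum to 92, so (1,4) = 43.
From column 5, 135 − (31 + 5 + 39 + 47) gives (4,5) = 13.
Row 1 must total 135; the given cells sum to 120, so (1,3) = 15.
Using row 4: 51 + 29 + 35 + 13 + ? → (4,3) = 135 − 128 = 7.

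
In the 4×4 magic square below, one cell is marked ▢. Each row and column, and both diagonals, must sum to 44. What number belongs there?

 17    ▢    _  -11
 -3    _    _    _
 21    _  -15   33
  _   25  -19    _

1

Using row 3: 21 + (-15) + 33 + ? → (3,2) = 44 − 39 = 5.
Column 1: 17 + (-3) + 21 + ? = 44, so (4,1) = 9.
Using anti-diagonal: -11 + 5 + 9 + ? → (2,3) = 44 − 3 = 41.
Row 4: 9 + 25 + (-19) + ? = 44, so (4,4) = 29.
The remaining cell in column 3 is (1,3) = 44 − 7 = 37.
Column 4: -11 + 33 + 29 + ? = 44, so (2,4) = -7.
Main diagonal must total 44; the given cells sum to 31, so (2,2) = 13.
Row 1: 17 + 37 + (-11) + ? = 44, so (1,2) = 1.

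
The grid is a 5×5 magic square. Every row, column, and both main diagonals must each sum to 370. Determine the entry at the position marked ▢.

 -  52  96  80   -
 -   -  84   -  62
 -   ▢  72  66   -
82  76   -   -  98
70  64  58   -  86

88

Row 5 must total 370; the given cells sum to 278, so (5,4) = 92.
Column 3 needs 370; the known cells sum to 310, so (4,3) = 60.
Row 4: 82 + 76 + 60 + 98 + ? = 370, so (4,4) = 54.
Column 4 must total 370; the given cells sum to 292, so (2,4) = 78.
Anti-diagonal must total 370; the given cells sum to 296, so (1,5) = 74.
Row 1: 52 + 96 + 80 + 74 + ? = 370, so (1,1) = 68.
From column 5, 370 − (74 + 62 + 98 + 86) gives (3,5) = 50.
Using main diagonal: 68 + 72 + 54 + 86 + ? → (2,2) = 370 − 280 = 90.
Using row 2: 90 + 84 + 78 + 62 + ? → (2,1) = 370 − 314 = 56.
Column 1: 68 + 56 + 82 + 70 + ? = 370, so (3,1) = 94.
The remaining cell in column 2 is (3,2) = 370 − 282 = 88.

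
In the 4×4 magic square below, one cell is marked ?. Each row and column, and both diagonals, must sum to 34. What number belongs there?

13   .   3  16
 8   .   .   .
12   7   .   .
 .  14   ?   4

From row 1, 34 − (13 + 3 + 16) gives (1,2) = 2.
Column 1: 13 + 8 + 12 + ? = 34, so (4,1) = 1.
Using column 2: 2 + 7 + 14 + ? → (2,2) = 34 − 23 = 11.
From main diagonal, 34 − (13 + 11 + 4) gives (3,3) = 6.
Anti-diagonal needs 34; the known cells sum to 24, so (2,3) = 10.
From row 2, 34 − (8 + 11 + 10) gives (2,4) = 5.
From row 3, 34 − (12 + 7 + 6) gives (3,4) = 9.
Using row 4: 1 + 14 + 4 + ? → (4,3) = 34 − 19 = 15.

15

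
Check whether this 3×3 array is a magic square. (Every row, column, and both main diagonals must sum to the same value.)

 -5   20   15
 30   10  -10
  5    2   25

No — row 3 sums to 32 but row 1 sums to 30.

Row 1: -5 + 20 + 15 = 30.
Row 2: 30 + 10 + (-10) = 30.
Row 3: 5 + 2 + 25 = 32.
Column 1: -5 + 30 + 5 = 30.
Column 2: 20 + 10 + 2 = 32.
Column 3: 15 + (-10) + 25 = 30.
Main diagonal: -5 + 10 + 25 = 30.
Anti-diagonal: 15 + 10 + 5 = 30.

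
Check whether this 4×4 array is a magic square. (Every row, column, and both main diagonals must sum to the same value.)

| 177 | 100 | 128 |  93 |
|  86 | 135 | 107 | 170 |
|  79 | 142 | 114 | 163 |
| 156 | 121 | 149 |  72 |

Yes

Row 1: 177 + 100 + 128 + 93 = 498.
Row 2: 86 + 135 + 107 + 170 = 498.
Row 3: 79 + 142 + 114 + 163 = 498.
Row 4: 156 + 121 + 149 + 72 = 498.
Column 1: 177 + 86 + 79 + 156 = 498.
Column 2: 100 + 135 + 142 + 121 = 498.
Column 3: 128 + 107 + 114 + 149 = 498.
Column 4: 93 + 170 + 163 + 72 = 498.
Main diagonal: 177 + 135 + 114 + 72 = 498.
Anti-diagonal: 93 + 107 + 142 + 156 = 498.
All lines sum to 498.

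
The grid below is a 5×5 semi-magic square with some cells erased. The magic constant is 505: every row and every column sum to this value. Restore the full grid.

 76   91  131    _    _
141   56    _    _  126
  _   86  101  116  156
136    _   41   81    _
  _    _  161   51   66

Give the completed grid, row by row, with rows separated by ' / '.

76 91 131 146 61 / 141 56 71 111 126 / 46 86 101 116 156 / 136 151 41 81 96 / 106 121 161 51 66

From row 3, 505 − (86 + 101 + 116 + 156) gives (3,1) = 46.
Column 1 must total 505; the given cells sum to 399, so (5,1) = 106.
From column 3, 505 − (131 + 101 + 41 + 161) gives (2,3) = 71.
The remaining cell in row 2 is (2,4) = 505 − 394 = 111.
Row 5 must total 505; the given cells sum to 384, so (5,2) = 121.
Using column 2: 91 + 56 + 86 + 121 + ? → (4,2) = 505 − 354 = 151.
Column 4 must total 505; the given cells sum to 359, so (1,4) = 146.
From row 1, 505 − (76 + 91 + 131 + 146) gives (1,5) = 61.
Row 4: 136 + 151 + 41 + 81 + ? = 505, so (4,5) = 96.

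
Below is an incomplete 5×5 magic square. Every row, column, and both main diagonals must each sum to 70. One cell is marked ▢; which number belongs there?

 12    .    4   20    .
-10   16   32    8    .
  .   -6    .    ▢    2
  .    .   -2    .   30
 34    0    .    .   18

36

Using row 2: -10 + 16 + 32 + 8 + ? → (2,5) = 70 − 46 = 24.
Using column 5: 24 + 2 + 30 + 18 + ? → (1,5) = 70 − 74 = -4.
From row 1, 70 − (12 + 4 + 20 + (-4)) gives (1,2) = 38.
Column 2 needs 70; the known cells sum to 48, so (4,2) = 22.
Using anti-diagonal: -4 + 8 + 22 + 34 + ? → (3,3) = 70 − 60 = 10.
Column 3 must total 70; the given cells sum to 44, so (5,3) = 26.
The remaining cell in main diagonal is (4,4) = 70 − 56 = 14.
Row 4 must total 70; the given cells sum to 64, so (4,1) = 6.
Row 5 needs 70; the known cells sum to 78, so (5,4) = -8.
Column 1 needs 70; the known cells sum to 42, so (3,1) = 28.
The remaining cell in column 4 is (3,4) = 70 − 34 = 36.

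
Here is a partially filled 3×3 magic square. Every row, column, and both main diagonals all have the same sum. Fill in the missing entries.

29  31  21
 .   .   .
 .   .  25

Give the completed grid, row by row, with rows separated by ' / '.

29 31 21 / 19 27 35 / 33 23 25

Row 1 is already complete: 29 + 31 + 21 = 81, so that is the magic constant.
Column 3 needs 81; the known cells sum to 46, so (2,3) = 35.
Main diagonal must total 81; the given cells sum to 54, so (2,2) = 27.
From anti-diagonal, 81 − (21 + 27) gives (3,1) = 33.
Using row 2: 27 + 35 + ? → (2,1) = 81 − 62 = 19.
Using row 3: 33 + 25 + ? → (3,2) = 81 − 58 = 23.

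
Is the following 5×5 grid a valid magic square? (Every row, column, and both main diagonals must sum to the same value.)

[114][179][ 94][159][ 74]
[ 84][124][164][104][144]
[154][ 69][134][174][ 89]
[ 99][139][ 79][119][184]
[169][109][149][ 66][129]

Row 1: 114 + 179 + 94 + 159 + 74 = 620.
Row 2: 84 + 124 + 164 + 104 + 144 = 620.
Row 3: 154 + 69 + 134 + 174 + 89 = 620.
Row 4: 99 + 139 + 79 + 119 + 184 = 620.
Row 5: 169 + 109 + 149 + 66 + 129 = 622.
Column 1: 114 + 84 + 154 + 99 + 169 = 620.
Column 2: 179 + 124 + 69 + 139 + 109 = 620.
Column 3: 94 + 164 + 134 + 79 + 149 = 620.
Column 4: 159 + 104 + 174 + 119 + 66 = 622.
Column 5: 74 + 144 + 89 + 184 + 129 = 620.
Main diagonal: 114 + 124 + 134 + 119 + 129 = 620.
Anti-diagonal: 74 + 104 + 134 + 139 + 169 = 620.

No — column 4 sums to 622 but row 3 sums to 620.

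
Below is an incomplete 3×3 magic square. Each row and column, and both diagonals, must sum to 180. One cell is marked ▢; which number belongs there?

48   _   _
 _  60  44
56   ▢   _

The remaining cell in row 2 is (2,1) = 180 − 104 = 76.
Main diagonal must total 180; the given cells sum to 108, so (3,3) = 72.
Anti-diagonal needs 180; the known cells sum to 116, so (1,3) = 64.
Row 1 must total 180; the given cells sum to 112, so (1,2) = 68.
Row 3 must total 180; the given cells sum to 128, so (3,2) = 52.

52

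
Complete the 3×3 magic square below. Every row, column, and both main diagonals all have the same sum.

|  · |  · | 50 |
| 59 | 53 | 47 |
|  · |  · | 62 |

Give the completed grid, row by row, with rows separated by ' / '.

Column 3 is already complete: 50 + 47 + 62 = 159, so that is the magic constant.
Using main diagonal: 53 + 62 + ? → (1,1) = 159 − 115 = 44.
Anti-diagonal needs 159; the known cells sum to 103, so (3,1) = 56.
Row 1: 44 + 50 + ? = 159, so (1,2) = 65.
Row 3 needs 159; the known cells sum to 118, so (3,2) = 41.

44 65 50 / 59 53 47 / 56 41 62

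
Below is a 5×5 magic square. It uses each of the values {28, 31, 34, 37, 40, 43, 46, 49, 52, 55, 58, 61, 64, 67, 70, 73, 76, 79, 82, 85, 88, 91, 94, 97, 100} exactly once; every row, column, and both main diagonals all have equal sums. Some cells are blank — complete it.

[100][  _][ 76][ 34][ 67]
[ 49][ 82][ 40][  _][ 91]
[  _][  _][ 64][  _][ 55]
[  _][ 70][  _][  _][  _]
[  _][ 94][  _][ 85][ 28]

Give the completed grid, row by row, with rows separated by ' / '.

The 25 entries sum to 1600, so each line sums to 1600/5 = 320.
Row 1 needs 320; the known cells sum to 277, so (1,2) = 43.
The remaining cell in row 2 is (2,4) = 320 − 262 = 58.
Column 2 must total 320; the given cells sum to 289, so (3,2) = 31.
Using column 5: 67 + 91 + 55 + 28 + ? → (4,5) = 320 − 241 = 79.
Main diagonal needs 320; the known cells sum to 274, so (4,4) = 46.
From anti-diagonal, 320 − (67 + 58 + 64 + 70) gives (5,1) = 61.
Row 5: 61 + 94 + 85 + 28 + ? = 320, so (5,3) = 52.
Column 3 must total 320; the given cells sum to 232, so (4,3) = 88.
Using column 4: 34 + 58 + 46 + 85 + ? → (3,4) = 320 − 223 = 97.
Row 3 must total 320; the given cells sum to 247, so (3,1) = 73.
Using row 4: 70 + 88 + 46 + 79 + ? → (4,1) = 320 − 283 = 37.

100 43 76 34 67 / 49 82 40 58 91 / 73 31 64 97 55 / 37 70 88 46 79 / 61 94 52 85 28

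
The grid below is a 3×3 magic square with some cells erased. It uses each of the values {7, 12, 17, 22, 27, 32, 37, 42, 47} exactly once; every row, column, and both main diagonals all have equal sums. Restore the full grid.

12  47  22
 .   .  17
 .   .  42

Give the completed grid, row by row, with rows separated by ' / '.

12 47 22 / 37 27 17 / 32 7 42

The 9 entries sum to 243, so each line sums to 243/3 = 81.
From main diagonal, 81 − (12 + 42) gives (2,2) = 27.
Anti-diagonal must total 81; the given cells sum to 49, so (3,1) = 32.
Row 2 needs 81; the known cells sum to 44, so (2,1) = 37.
The remaining cell in row 3 is (3,2) = 81 − 74 = 7.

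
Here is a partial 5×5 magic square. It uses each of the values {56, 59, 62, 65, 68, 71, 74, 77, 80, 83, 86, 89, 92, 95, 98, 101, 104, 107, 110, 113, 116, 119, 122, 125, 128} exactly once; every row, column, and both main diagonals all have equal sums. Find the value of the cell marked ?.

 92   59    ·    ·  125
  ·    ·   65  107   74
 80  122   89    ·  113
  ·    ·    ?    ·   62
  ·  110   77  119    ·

128

The 25 entries sum to 2300, so each line sums to 2300/5 = 460.
The remaining cell in row 3 is (3,4) = 460 − 404 = 56.
Column 5 must total 460; the given cells sum to 374, so (5,5) = 86.
Using row 5: 110 + 77 + 119 + 86 + ? → (5,1) = 460 − 392 = 68.
From anti-diagonal, 460 − (125 + 107 + 89 + 68) gives (4,2) = 71.
Using column 2: 59 + 122 + 71 + 110 + ? → (2,2) = 460 − 362 = 98.
Using main diagonal: 92 + 98 + 89 + 86 + ? → (4,4) = 460 − 365 = 95.
Row 2: 98 + 65 + 107 + 74 + ? = 460, so (2,1) = 116.
Column 1 needs 460; the known cells sum to 356, so (4,1) = 104.
Using column 4: 107 + 56 + 95 + 119 + ? → (1,4) = 460 − 377 = 83.
The remaining cell in row 1 is (1,3) = 460 − 359 = 101.
Row 4 needs 460; the known cells sum to 332, so (4,3) = 128.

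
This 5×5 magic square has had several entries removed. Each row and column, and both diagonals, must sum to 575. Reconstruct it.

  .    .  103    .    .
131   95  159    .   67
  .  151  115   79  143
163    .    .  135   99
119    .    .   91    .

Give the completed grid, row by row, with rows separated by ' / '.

Using row 2: 131 + 95 + 159 + 67 + ? → (2,4) = 575 − 452 = 123.
From row 3, 575 − (151 + 115 + 79 + 143) gives (3,1) = 87.
Using column 1: 131 + 87 + 163 + 119 + ? → (1,1) = 575 − 500 = 75.
Column 4: 123 + 79 + 135 + 91 + ? = 575, so (1,4) = 147.
Main diagonal: 75 + 95 + 115 + 135 + ? = 575, so (5,5) = 155.
Column 5 must total 575; the given cells sum to 464, so (1,5) = 111.
The remaining cell in anti-diagonal is (4,2) = 575 − 468 = 107.
From row 1, 575 − (75 + 103 + 147 + 111) gives (1,2) = 139.
From row 4, 575 − (163 + 107 + 135 + 99) gives (4,3) = 71.
From column 2, 575 − (139 + 95 + 151 + 107) gives (5,2) = 83.
Column 3: 103 + 159 + 115 + 71 + ? = 575, so (5,3) = 127.

75 139 103 147 111 / 131 95 159 123 67 / 87 151 115 79 143 / 163 107 71 135 99 / 119 83 127 91 155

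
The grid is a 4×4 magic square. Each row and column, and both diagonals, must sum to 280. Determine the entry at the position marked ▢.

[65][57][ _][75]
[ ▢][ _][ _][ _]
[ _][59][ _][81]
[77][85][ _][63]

71

From row 1, 280 − (65 + 57 + 75) gives (1,3) = 83.
Row 4 needs 280; the known cells sum to 225, so (4,3) = 55.
The remaining cell in column 2 is (2,2) = 280 − 201 = 79.
Column 4 must total 280; the given cells sum to 219, so (2,4) = 61.
From main diagonal, 280 − (65 + 79 + 63) gives (3,3) = 73.
Anti-diagonal needs 280; the known cells sum to 211, so (2,3) = 69.
Row 2 needs 280; the known cells sum to 209, so (2,1) = 71.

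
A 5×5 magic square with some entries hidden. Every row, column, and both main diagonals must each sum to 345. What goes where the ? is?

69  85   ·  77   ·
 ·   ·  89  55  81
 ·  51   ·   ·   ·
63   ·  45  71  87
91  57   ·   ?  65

Row 4: 63 + 45 + 71 + 87 + ? = 345, so (4,2) = 79.
Using column 2: 85 + 51 + 79 + 57 + ? → (2,2) = 345 − 272 = 73.
Main diagonal: 69 + 73 + 71 + 65 + ? = 345, so (3,3) = 67.
Anti-diagonal needs 345; the known cells sum to 292, so (1,5) = 53.
Using row 1: 69 + 85 + 77 + 53 + ? → (1,3) = 345 − 284 = 61.
Row 2: 73 + 89 + 55 + 81 + ? = 345, so (2,1) = 47.
Using column 1: 69 + 47 + 63 + 91 + ? → (3,1) = 345 − 270 = 75.
The remaining cell in column 3 is (5,3) = 345 − 262 = 83.
Column 5 needs 345; the known cells sum to 286, so (3,5) = 59.
Using row 3: 75 + 51 + 67 + 59 + ? → (3,4) = 345 − 252 = 93.
From row 5, 345 − (91 + 57 + 83 + 65) gives (5,4) = 49.

49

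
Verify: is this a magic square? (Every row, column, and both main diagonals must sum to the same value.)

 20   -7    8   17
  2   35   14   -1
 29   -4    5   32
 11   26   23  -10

No — anti-diagonal sums to 38 but row 3 sums to 62.

Row 1: 20 + (-7) + 8 + 17 = 38.
Row 2: 2 + 35 + 14 + (-1) = 50.
Row 3: 29 + (-4) + 5 + 32 = 62.
Row 4: 11 + 26 + 23 + (-10) = 50.
Column 1: 20 + 2 + 29 + 11 = 62.
Column 2: -7 + 35 + (-4) + 26 = 50.
Column 3: 8 + 14 + 5 + 23 = 50.
Column 4: 17 + (-1) + 32 + (-10) = 38.
Main diagonal: 20 + 35 + 5 + (-10) = 50.
Anti-diagonal: 17 + 14 + (-4) + 11 = 38.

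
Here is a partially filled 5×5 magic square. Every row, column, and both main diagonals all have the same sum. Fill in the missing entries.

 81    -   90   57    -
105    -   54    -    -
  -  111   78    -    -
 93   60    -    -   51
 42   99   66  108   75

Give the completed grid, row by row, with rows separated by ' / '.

Row 5 is already complete: 42 + 99 + 66 + 108 + 75 = 390, so that is the magic constant.
Using column 1: 81 + 105 + 93 + 42 + ? → (3,1) = 390 − 321 = 69.
From column 3, 390 − (90 + 54 + 78 + 66) gives (4,3) = 102.
Row 4 needs 390; the known cells sum to 306, so (4,4) = 84.
Main diagonal: 81 + 78 + 84 + 75 + ? = 390, so (2,2) = 72.
Column 2 needs 390; the known cells sum to 342, so (1,2) = 48.
From row 1, 390 − (81 + 48 + 90 + 57) gives (1,5) = 114.
The remaining cell in anti-diagonal is (2,4) = 390 − 294 = 96.
From row 2, 390 − (105 + 72 + 54 + 96) gives (2,5) = 63.
From column 4, 390 − (57 + 96 + 84 + 108) gives (3,4) = 45.
Column 5: 114 + 63 + 51 + 75 + ? = 390, so (3,5) = 87.

81 48 90 57 114 / 105 72 54 96 63 / 69 111 78 45 87 / 93 60 102 84 51 / 42 99 66 108 75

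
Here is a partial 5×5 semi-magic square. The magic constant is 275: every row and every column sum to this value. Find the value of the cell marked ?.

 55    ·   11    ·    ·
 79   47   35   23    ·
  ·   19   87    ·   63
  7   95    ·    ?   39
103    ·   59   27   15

51

From row 2, 275 − (79 + 47 + 35 + 23) gives (2,5) = 91.
Using row 5: 103 + 59 + 27 + 15 + ? → (5,2) = 275 − 204 = 71.
Column 1: 55 + 79 + 7 + 103 + ? = 275, so (3,1) = 31.
From column 2, 275 − (47 + 19 + 95 + 71) gives (1,2) = 43.
Column 3 must total 275; the given cells sum to 192, so (4,3) = 83.
The remaining cell in column 5 is (1,5) = 275 − 208 = 67.
From row 1, 275 − (55 + 43 + 11 + 67) gives (1,4) = 99.
Row 3 needs 275; the known cells sum to 200, so (3,4) = 75.
Row 4: 7 + 95 + 83 + 39 + ? = 275, so (4,4) = 51.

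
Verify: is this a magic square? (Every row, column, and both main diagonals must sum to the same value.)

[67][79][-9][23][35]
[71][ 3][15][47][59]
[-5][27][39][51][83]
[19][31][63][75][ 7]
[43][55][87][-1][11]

Row 1: 67 + 79 + (-9) + 23 + 35 = 195.
Row 2: 71 + 3 + 15 + 47 + 59 = 195.
Row 3: -5 + 27 + 39 + 51 + 83 = 195.
Row 4: 19 + 31 + 63 + 75 + 7 = 195.
Row 5: 43 + 55 + 87 + (-1) + 11 = 195.
Column 1: 67 + 71 + (-5) + 19 + 43 = 195.
Column 2: 79 + 3 + 27 + 31 + 55 = 195.
Column 3: -9 + 15 + 39 + 63 + 87 = 195.
Column 4: 23 + 47 + 51 + 75 + (-1) = 195.
Column 5: 35 + 59 + 83 + 7 + 11 = 195.
Main diagonal: 67 + 3 + 39 + 75 + 11 = 195.
Anti-diagonal: 35 + 47 + 39 + 31 + 43 = 195.
All lines sum to 195.

Yes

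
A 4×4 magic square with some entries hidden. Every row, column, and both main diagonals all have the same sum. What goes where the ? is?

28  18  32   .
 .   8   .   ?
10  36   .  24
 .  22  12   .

20

Column 2 is complete and sums to 84; that is the magic constant.
Using row 1: 28 + 18 + 32 + ? → (1,4) = 84 − 78 = 6.
Using row 3: 10 + 36 + 24 + ? → (3,3) = 84 − 70 = 14.
The remaining cell in column 3 is (2,3) = 84 − 58 = 26.
Main diagonal must total 84; the given cells sum to 50, so (4,4) = 34.
Anti-diagonal: 6 + 26 + 36 + ? = 84, so (4,1) = 16.
Column 1 needs 84; the known cells sum to 54, so (2,1) = 30.
From column 4, 84 − (6 + 24 + 34) gives (2,4) = 20.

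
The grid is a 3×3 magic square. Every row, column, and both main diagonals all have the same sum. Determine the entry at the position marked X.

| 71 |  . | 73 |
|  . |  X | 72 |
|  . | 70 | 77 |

Column 3 is complete and sums to 222; that is the magic constant.
Using row 1: 71 + 73 + ? → (1,2) = 222 − 144 = 78.
Row 3 needs 222; the known cells sum to 147, so (3,1) = 75.
Using column 1: 71 + 75 + ? → (2,1) = 222 − 146 = 76.
The remaining cell in column 2 is (2,2) = 222 − 148 = 74.

74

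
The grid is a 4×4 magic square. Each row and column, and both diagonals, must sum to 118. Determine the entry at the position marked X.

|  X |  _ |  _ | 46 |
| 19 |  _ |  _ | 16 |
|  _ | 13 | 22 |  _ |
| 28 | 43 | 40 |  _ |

37

Using row 4: 28 + 43 + 40 + ? → (4,4) = 118 − 111 = 7.
From column 4, 118 − (46 + 16 + 7) gives (3,4) = 49.
Anti-diagonal needs 118; the known cells sum to 87, so (2,3) = 31.
Row 2: 19 + 31 + 16 + ? = 118, so (2,2) = 52.
The remaining cell in row 3 is (3,1) = 118 − 84 = 34.
The remaining cell in column 1 is (1,1) = 118 − 81 = 37.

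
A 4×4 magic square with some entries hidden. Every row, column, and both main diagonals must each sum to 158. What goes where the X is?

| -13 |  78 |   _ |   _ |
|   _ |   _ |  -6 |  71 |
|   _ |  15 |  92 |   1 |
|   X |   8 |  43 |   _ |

85

Row 3 needs 158; the known cells sum to 108, so (3,1) = 50.
Column 2 needs 158; the known cells sum to 101, so (2,2) = 57.
The remaining cell in column 3 is (1,3) = 158 − 129 = 29.
Using main diagonal: -13 + 57 + 92 + ? → (4,4) = 158 − 136 = 22.
From row 1, 158 − (-13 + 78 + 29) gives (1,4) = 64.
The remaining cell in row 2 is (2,1) = 158 − 122 = 36.
Row 4 needs 158; the known cells sum to 73, so (4,1) = 85.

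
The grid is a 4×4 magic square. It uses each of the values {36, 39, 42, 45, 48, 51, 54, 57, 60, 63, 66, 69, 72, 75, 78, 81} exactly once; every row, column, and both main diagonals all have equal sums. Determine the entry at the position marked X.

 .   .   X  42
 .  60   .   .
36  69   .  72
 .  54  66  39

63

The 16 entries sum to 936, so each line sums to 936/4 = 234.
Row 3 must total 234; the given cells sum to 177, so (3,3) = 57.
Row 4 must total 234; the given cells sum to 159, so (4,1) = 75.
Column 2 must total 234; the given cells sum to 183, so (1,2) = 51.
The remaining cell in column 4 is (2,4) = 234 − 153 = 81.
Main diagonal must total 234; the given cells sum to 156, so (1,1) = 78.
From anti-diagonal, 234 − (42 + 69 + 75) gives (2,3) = 48.
Row 1: 78 + 51 + 42 + ? = 234, so (1,3) = 63.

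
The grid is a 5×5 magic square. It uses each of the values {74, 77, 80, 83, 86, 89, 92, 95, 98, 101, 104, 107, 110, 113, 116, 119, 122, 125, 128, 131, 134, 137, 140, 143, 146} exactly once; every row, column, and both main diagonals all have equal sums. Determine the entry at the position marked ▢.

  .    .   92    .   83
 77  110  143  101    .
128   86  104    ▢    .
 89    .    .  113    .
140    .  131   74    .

The 25 entries sum to 2750, so each line sums to 2750/5 = 550.
The remaining cell in row 2 is (2,5) = 550 − 431 = 119.
Column 1 needs 550; the known cells sum to 434, so (1,1) = 116.
The remaining cell in column 3 is (4,3) = 550 − 470 = 80.
Main diagonal must total 550; the given cells sum to 443, so (5,5) = 107.
Anti-diagonal needs 550; the known cells sum to 428, so (4,2) = 122.
Row 4 needs 550; the known cells sum to 404, so (4,5) = 146.
Row 5 needs 550; the known cells sum to 452, so (5,2) = 98.
The remaining cell in column 2 is (1,2) = 550 − 416 = 134.
From column 5, 550 − (83 + 119 + 146 + 107) gives (3,5) = 95.
Using row 1: 116 + 134 + 92 + 83 + ? → (1,4) = 550 − 425 = 125.
Using row 3: 128 + 86 + 104 + 95 + ? → (3,4) = 550 − 413 = 137.

137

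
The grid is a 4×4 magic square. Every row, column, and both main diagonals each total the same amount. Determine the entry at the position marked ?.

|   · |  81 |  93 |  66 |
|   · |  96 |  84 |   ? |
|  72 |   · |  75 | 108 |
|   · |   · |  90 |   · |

Column 3 is complete and sums to 342; that is the magic constant.
Using row 1: 81 + 93 + 66 + ? → (1,1) = 342 − 240 = 102.
Row 3 must total 342; the given cells sum to 255, so (3,2) = 87.
Column 2: 81 + 96 + 87 + ? = 342, so (4,2) = 78.
The remaining cell in main diagonal is (4,4) = 342 − 273 = 69.
Anti-diagonal: 66 + 84 + 87 + ? = 342, so (4,1) = 105.
Using column 1: 102 + 72 + 105 + ? → (2,1) = 342 − 279 = 63.
From column 4, 342 − (66 + 108 + 69) gives (2,4) = 99.

99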